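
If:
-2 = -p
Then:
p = 2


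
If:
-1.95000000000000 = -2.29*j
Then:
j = 0.85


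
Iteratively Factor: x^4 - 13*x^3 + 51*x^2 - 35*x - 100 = (x - 5)*(x^3 - 8*x^2 + 11*x + 20) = (x - 5)*(x - 4)*(x^2 - 4*x - 5) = (x - 5)^2*(x - 4)*(x + 1)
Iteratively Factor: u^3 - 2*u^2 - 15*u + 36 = (u + 4)*(u^2 - 6*u + 9) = (u - 3)*(u + 4)*(u - 3)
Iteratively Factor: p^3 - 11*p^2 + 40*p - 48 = (p - 4)*(p^2 - 7*p + 12) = (p - 4)^2*(p - 3)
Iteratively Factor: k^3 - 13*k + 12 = (k - 1)*(k^2 + k - 12) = (k - 3)*(k - 1)*(k + 4)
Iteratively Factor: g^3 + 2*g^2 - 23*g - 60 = (g + 3)*(g^2 - g - 20) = (g + 3)*(g + 4)*(g - 5)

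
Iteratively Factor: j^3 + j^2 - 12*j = (j - 3)*(j^2 + 4*j) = j*(j - 3)*(j + 4)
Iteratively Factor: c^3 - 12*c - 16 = (c - 4)*(c^2 + 4*c + 4) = (c - 4)*(c + 2)*(c + 2)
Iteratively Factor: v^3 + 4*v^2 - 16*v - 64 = (v - 4)*(v^2 + 8*v + 16) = (v - 4)*(v + 4)*(v + 4)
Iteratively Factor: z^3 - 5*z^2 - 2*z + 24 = (z - 4)*(z^2 - z - 6) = (z - 4)*(z - 3)*(z + 2)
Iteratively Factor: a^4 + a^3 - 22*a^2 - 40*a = (a + 2)*(a^3 - a^2 - 20*a) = a*(a + 2)*(a^2 - a - 20) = a*(a - 5)*(a + 2)*(a + 4)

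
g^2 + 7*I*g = g*(g + 7*I)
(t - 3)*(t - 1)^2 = t^3 - 5*t^2 + 7*t - 3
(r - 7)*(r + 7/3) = r^2 - 14*r/3 - 49/3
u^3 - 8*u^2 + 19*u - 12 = (u - 4)*(u - 3)*(u - 1)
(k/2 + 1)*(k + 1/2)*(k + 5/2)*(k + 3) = k^4/2 + 4*k^3 + 89*k^2/8 + 97*k/8 + 15/4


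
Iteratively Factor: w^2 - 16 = (w + 4)*(w - 4)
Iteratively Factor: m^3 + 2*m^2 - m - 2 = (m + 2)*(m^2 - 1) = (m + 1)*(m + 2)*(m - 1)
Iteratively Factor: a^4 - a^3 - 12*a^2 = (a)*(a^3 - a^2 - 12*a) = a^2*(a^2 - a - 12) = a^2*(a - 4)*(a + 3)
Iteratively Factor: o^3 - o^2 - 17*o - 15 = (o - 5)*(o^2 + 4*o + 3) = (o - 5)*(o + 1)*(o + 3)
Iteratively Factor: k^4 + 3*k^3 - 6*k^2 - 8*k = (k + 1)*(k^3 + 2*k^2 - 8*k) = k*(k + 1)*(k^2 + 2*k - 8) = k*(k + 1)*(k + 4)*(k - 2)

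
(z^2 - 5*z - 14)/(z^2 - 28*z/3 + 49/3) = 3*(z + 2)/(3*z - 7)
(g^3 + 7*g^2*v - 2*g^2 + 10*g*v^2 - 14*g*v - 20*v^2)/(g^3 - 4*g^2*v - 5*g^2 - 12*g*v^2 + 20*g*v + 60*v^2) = (-g^2 - 5*g*v + 2*g + 10*v)/(-g^2 + 6*g*v + 5*g - 30*v)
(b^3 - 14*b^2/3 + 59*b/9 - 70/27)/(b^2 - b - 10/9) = (9*b^2 - 27*b + 14)/(3*(3*b + 2))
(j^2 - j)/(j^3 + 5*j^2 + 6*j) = (j - 1)/(j^2 + 5*j + 6)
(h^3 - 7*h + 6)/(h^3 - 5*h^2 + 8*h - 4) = (h + 3)/(h - 2)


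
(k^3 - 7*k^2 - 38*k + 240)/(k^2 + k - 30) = k - 8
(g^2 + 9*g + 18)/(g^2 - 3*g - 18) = (g + 6)/(g - 6)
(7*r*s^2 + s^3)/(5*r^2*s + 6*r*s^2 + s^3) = s*(7*r + s)/(5*r^2 + 6*r*s + s^2)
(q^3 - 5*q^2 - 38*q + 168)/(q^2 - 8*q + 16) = (q^2 - q - 42)/(q - 4)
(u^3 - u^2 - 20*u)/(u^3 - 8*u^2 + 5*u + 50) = u*(u + 4)/(u^2 - 3*u - 10)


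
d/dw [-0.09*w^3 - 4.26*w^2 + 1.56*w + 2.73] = -0.27*w^2 - 8.52*w + 1.56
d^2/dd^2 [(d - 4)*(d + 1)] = 2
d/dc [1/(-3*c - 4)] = 3/(3*c + 4)^2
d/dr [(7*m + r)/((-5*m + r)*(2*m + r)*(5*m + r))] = (125*m^3 - 28*m^2*r - 23*m*r^2 - 2*r^3)/(2500*m^6 + 2500*m^5*r + 425*m^4*r^2 - 200*m^3*r^3 - 46*m^2*r^4 + 4*m*r^5 + r^6)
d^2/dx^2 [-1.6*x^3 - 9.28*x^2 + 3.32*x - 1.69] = -9.6*x - 18.56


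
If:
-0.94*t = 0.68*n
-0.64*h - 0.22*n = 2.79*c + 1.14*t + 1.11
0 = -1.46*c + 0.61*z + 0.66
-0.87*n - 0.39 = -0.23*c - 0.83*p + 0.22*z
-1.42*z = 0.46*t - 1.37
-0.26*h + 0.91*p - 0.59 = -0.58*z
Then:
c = 0.67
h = -6.43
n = -1.86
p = -1.52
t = 1.34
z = 0.53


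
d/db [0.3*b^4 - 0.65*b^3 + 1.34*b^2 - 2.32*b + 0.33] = 1.2*b^3 - 1.95*b^2 + 2.68*b - 2.32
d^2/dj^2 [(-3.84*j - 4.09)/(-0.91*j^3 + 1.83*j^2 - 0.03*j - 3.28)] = (19.079424*j^5 + 2.27463600000002*j^4 - 83.467344*j^3 - 54.687636*j^2 + 63.701058*j + 48.351282)/(0.753571*j^9 - 4.546269*j^8 + 9.217026*j^7 + 1.720263*j^6 - 32.469246*j^5 + 33.485499*j^4 + 28.290027*j^3 - 59.05476*j^2 + 0.968256*j + 35.287552)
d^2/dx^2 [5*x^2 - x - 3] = 10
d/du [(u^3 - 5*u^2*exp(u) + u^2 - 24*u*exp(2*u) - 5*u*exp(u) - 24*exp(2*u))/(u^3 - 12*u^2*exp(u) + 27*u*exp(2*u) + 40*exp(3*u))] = (7*u^3*exp(u) + 10*u^2*exp(2*u) - u^2 + 15*u*exp(3*u) - 6*u*exp(u) + 7*exp(2*u))/(u^4 - 8*u^3*exp(u) + 6*u^2*exp(2*u) + 40*u*exp(3*u) + 25*exp(4*u))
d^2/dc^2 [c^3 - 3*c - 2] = 6*c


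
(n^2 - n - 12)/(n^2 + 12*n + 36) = (n^2 - n - 12)/(n^2 + 12*n + 36)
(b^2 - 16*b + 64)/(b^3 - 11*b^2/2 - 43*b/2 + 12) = 2*(b - 8)/(2*b^2 + 5*b - 3)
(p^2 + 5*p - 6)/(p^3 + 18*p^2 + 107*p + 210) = (p - 1)/(p^2 + 12*p + 35)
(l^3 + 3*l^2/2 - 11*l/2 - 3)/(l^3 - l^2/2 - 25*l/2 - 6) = (l - 2)/(l - 4)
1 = 1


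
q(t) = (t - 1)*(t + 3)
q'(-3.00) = -4.00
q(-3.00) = 0.00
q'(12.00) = 26.00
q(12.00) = 165.00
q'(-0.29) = 1.42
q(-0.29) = -3.50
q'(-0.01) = 1.98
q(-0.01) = -3.02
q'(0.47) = 2.94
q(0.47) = -1.84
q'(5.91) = 13.82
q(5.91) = 43.75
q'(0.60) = 3.20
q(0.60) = -1.44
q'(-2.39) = -2.78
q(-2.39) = -2.07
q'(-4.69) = -7.38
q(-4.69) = 9.62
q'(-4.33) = -6.66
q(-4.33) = 7.09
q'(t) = 2*t + 2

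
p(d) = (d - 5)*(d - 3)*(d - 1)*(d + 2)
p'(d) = (d - 5)*(d - 3)*(d - 1) + (d - 5)*(d - 3)*(d + 2) + (d - 5)*(d - 1)*(d + 2) + (d - 3)*(d - 1)*(d + 2)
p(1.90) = 11.97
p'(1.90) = 1.63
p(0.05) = -28.44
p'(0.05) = 31.45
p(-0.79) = -47.53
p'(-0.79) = 8.02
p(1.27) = 5.70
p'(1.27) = 18.02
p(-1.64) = -29.28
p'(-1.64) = -59.53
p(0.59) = -11.29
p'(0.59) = 30.41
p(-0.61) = -45.32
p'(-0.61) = 16.18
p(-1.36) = -41.88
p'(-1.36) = -31.50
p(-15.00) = 74880.00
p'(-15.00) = -18344.00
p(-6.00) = 2772.00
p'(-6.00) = -1649.00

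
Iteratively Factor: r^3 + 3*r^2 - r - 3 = (r - 1)*(r^2 + 4*r + 3) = (r - 1)*(r + 1)*(r + 3)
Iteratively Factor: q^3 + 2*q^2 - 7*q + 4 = (q - 1)*(q^2 + 3*q - 4) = (q - 1)^2*(q + 4)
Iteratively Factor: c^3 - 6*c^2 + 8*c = (c - 4)*(c^2 - 2*c) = c*(c - 4)*(c - 2)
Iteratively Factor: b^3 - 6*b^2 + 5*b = (b)*(b^2 - 6*b + 5) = b*(b - 5)*(b - 1)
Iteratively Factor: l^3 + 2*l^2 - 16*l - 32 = (l + 2)*(l^2 - 16) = (l - 4)*(l + 2)*(l + 4)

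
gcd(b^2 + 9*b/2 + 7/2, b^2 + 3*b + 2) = b + 1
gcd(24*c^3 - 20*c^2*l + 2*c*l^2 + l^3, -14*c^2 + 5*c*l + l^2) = 2*c - l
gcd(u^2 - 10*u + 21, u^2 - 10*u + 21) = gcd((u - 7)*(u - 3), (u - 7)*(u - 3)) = u^2 - 10*u + 21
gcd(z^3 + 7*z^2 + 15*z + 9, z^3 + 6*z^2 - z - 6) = z + 1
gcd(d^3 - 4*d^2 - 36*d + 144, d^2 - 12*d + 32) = d - 4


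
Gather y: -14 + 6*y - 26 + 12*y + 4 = 18*y - 36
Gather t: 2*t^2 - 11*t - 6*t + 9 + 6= 2*t^2 - 17*t + 15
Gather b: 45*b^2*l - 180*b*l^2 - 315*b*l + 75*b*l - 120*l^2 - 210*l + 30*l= 45*b^2*l + b*(-180*l^2 - 240*l) - 120*l^2 - 180*l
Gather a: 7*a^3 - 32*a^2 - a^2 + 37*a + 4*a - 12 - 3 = 7*a^3 - 33*a^2 + 41*a - 15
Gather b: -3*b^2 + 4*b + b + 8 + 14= -3*b^2 + 5*b + 22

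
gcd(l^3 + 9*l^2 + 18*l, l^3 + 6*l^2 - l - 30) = l + 3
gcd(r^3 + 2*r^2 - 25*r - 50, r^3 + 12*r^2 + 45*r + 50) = r^2 + 7*r + 10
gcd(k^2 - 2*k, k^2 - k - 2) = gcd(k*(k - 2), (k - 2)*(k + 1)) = k - 2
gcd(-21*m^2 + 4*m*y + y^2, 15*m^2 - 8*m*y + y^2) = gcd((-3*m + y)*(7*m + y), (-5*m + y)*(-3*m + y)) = -3*m + y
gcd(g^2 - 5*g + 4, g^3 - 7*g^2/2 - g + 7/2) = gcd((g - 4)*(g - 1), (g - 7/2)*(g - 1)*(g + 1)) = g - 1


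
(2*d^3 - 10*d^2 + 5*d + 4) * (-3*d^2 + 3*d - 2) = -6*d^5 + 36*d^4 - 49*d^3 + 23*d^2 + 2*d - 8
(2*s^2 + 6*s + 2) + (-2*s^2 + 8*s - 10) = 14*s - 8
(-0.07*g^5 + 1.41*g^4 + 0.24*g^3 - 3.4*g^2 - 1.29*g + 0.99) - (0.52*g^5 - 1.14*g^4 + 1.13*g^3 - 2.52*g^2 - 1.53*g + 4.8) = -0.59*g^5 + 2.55*g^4 - 0.89*g^3 - 0.88*g^2 + 0.24*g - 3.81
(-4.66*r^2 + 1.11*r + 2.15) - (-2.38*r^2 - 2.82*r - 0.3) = -2.28*r^2 + 3.93*r + 2.45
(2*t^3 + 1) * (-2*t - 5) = -4*t^4 - 10*t^3 - 2*t - 5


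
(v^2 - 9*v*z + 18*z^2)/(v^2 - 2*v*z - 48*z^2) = (-v^2 + 9*v*z - 18*z^2)/(-v^2 + 2*v*z + 48*z^2)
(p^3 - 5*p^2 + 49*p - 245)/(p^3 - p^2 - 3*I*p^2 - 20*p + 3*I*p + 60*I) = (p^2 + 49)/(p^2 + p*(4 - 3*I) - 12*I)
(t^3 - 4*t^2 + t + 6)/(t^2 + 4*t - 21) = (t^2 - t - 2)/(t + 7)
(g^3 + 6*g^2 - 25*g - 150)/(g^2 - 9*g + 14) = (g^3 + 6*g^2 - 25*g - 150)/(g^2 - 9*g + 14)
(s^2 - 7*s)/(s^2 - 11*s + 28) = s/(s - 4)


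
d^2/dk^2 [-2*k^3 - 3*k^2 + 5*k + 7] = -12*k - 6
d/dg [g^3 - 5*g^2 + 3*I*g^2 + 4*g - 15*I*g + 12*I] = 3*g^2 + g*(-10 + 6*I) + 4 - 15*I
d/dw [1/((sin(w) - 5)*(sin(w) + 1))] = 2*(2 - sin(w))*cos(w)/((sin(w) - 5)^2*(sin(w) + 1)^2)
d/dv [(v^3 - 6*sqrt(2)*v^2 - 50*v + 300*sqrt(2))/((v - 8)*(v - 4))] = (v^4 - 24*v^3 + 72*sqrt(2)*v^2 + 146*v^2 - 984*sqrt(2)*v - 1600 + 3600*sqrt(2))/(v^4 - 24*v^3 + 208*v^2 - 768*v + 1024)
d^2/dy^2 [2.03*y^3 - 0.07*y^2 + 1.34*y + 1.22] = 12.18*y - 0.14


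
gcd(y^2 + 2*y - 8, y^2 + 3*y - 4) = y + 4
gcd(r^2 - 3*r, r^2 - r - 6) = r - 3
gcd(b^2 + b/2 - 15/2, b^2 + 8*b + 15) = b + 3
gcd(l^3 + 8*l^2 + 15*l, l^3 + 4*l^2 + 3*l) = l^2 + 3*l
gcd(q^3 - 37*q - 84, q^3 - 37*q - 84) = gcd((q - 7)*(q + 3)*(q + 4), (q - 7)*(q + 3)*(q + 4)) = q^3 - 37*q - 84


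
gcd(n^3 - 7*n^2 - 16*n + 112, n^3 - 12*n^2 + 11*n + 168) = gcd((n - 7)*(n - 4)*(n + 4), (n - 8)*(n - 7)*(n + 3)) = n - 7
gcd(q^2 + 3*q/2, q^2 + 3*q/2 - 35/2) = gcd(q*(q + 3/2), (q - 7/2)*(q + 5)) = 1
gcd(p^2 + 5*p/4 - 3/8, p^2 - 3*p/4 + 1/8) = p - 1/4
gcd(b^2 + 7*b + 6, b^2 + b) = b + 1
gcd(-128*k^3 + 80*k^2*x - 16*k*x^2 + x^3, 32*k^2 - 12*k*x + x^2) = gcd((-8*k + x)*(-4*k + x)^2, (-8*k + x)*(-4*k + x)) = 32*k^2 - 12*k*x + x^2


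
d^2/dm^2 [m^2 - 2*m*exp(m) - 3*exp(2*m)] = -2*m*exp(m) - 12*exp(2*m) - 4*exp(m) + 2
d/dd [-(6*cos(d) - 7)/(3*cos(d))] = 7*sin(d)/(3*cos(d)^2)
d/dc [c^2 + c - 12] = 2*c + 1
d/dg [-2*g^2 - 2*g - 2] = -4*g - 2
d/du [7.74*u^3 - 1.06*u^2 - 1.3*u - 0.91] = 23.22*u^2 - 2.12*u - 1.3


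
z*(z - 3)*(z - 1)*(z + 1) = z^4 - 3*z^3 - z^2 + 3*z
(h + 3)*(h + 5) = h^2 + 8*h + 15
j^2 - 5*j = j*(j - 5)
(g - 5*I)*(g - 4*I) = g^2 - 9*I*g - 20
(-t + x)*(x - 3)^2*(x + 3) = -t*x^3 + 3*t*x^2 + 9*t*x - 27*t + x^4 - 3*x^3 - 9*x^2 + 27*x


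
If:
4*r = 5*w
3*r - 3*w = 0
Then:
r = 0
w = 0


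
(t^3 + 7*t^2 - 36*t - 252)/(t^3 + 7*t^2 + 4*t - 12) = (t^2 + t - 42)/(t^2 + t - 2)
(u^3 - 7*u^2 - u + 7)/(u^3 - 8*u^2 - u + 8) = (u - 7)/(u - 8)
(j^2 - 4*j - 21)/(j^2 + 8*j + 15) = (j - 7)/(j + 5)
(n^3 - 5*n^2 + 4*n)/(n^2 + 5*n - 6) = n*(n - 4)/(n + 6)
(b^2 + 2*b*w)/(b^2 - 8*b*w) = (b + 2*w)/(b - 8*w)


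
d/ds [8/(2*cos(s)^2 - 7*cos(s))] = 8*(4*cos(s) - 7)*sin(s)/((2*cos(s) - 7)^2*cos(s)^2)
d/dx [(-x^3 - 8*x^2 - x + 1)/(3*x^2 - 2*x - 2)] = (-3*x^4 + 4*x^3 + 25*x^2 + 26*x + 4)/(9*x^4 - 12*x^3 - 8*x^2 + 8*x + 4)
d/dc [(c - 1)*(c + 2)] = 2*c + 1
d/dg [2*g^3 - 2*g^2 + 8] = 2*g*(3*g - 2)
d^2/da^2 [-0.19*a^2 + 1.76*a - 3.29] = -0.380000000000000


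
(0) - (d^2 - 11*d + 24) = -d^2 + 11*d - 24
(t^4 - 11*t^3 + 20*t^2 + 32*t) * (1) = t^4 - 11*t^3 + 20*t^2 + 32*t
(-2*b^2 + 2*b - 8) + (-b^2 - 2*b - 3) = -3*b^2 - 11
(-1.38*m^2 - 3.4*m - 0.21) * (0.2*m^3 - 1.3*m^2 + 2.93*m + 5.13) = -0.276*m^5 + 1.114*m^4 + 0.3346*m^3 - 16.7684*m^2 - 18.0573*m - 1.0773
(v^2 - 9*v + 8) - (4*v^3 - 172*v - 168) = -4*v^3 + v^2 + 163*v + 176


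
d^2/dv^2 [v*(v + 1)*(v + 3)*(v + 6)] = 12*v^2 + 60*v + 54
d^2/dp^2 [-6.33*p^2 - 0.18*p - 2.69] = -12.6600000000000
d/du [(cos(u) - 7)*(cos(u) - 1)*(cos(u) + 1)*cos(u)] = -7*sin(u)/4 + 21*sin(3*u)/4 - sin(4*u)/2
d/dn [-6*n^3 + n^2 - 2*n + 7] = -18*n^2 + 2*n - 2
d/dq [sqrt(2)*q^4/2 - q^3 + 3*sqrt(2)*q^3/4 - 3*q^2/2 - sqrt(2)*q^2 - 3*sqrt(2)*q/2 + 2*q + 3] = 2*sqrt(2)*q^3 - 3*q^2 + 9*sqrt(2)*q^2/4 - 3*q - 2*sqrt(2)*q - 3*sqrt(2)/2 + 2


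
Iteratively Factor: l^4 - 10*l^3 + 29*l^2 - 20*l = (l - 4)*(l^3 - 6*l^2 + 5*l) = (l - 4)*(l - 1)*(l^2 - 5*l) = l*(l - 4)*(l - 1)*(l - 5)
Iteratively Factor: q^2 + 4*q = (q + 4)*(q)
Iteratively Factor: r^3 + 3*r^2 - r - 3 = (r - 1)*(r^2 + 4*r + 3) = (r - 1)*(r + 3)*(r + 1)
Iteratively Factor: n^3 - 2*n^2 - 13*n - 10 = (n + 2)*(n^2 - 4*n - 5) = (n + 1)*(n + 2)*(n - 5)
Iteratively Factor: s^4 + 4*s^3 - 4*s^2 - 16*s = (s)*(s^3 + 4*s^2 - 4*s - 16) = s*(s - 2)*(s^2 + 6*s + 8) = s*(s - 2)*(s + 2)*(s + 4)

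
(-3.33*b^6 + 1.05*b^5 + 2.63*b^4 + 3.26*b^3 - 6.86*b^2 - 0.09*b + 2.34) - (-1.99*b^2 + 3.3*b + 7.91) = -3.33*b^6 + 1.05*b^5 + 2.63*b^4 + 3.26*b^3 - 4.87*b^2 - 3.39*b - 5.57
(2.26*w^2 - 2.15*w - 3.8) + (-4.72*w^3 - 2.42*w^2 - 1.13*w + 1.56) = -4.72*w^3 - 0.16*w^2 - 3.28*w - 2.24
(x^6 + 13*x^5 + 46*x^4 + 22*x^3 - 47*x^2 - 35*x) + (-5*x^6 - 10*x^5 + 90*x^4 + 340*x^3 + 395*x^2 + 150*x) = -4*x^6 + 3*x^5 + 136*x^4 + 362*x^3 + 348*x^2 + 115*x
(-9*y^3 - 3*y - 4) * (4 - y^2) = 9*y^5 - 33*y^3 + 4*y^2 - 12*y - 16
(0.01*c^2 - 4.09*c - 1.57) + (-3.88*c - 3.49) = 0.01*c^2 - 7.97*c - 5.06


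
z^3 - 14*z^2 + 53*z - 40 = (z - 8)*(z - 5)*(z - 1)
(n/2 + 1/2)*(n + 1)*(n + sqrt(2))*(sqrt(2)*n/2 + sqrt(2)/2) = sqrt(2)*n^4/4 + n^3/2 + 3*sqrt(2)*n^3/4 + 3*sqrt(2)*n^2/4 + 3*n^2/2 + sqrt(2)*n/4 + 3*n/2 + 1/2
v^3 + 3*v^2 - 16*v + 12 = (v - 2)*(v - 1)*(v + 6)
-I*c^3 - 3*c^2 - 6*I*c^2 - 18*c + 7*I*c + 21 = (c + 7)*(c - 3*I)*(-I*c + I)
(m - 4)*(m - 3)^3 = m^4 - 13*m^3 + 63*m^2 - 135*m + 108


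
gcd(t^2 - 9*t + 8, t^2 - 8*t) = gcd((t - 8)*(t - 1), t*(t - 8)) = t - 8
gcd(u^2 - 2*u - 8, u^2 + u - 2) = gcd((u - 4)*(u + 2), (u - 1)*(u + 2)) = u + 2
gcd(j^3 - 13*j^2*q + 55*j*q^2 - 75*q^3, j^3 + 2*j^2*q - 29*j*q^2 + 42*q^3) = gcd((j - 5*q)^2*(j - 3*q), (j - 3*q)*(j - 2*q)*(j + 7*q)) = -j + 3*q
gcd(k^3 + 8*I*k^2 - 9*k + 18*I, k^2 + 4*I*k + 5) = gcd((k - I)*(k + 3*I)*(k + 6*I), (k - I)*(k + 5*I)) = k - I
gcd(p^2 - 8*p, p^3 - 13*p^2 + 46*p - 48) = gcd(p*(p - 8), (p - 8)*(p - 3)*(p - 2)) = p - 8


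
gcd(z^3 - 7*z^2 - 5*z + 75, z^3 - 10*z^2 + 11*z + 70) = z - 5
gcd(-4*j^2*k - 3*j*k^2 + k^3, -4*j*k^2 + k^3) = 4*j*k - k^2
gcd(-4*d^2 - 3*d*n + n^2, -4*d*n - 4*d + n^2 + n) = 4*d - n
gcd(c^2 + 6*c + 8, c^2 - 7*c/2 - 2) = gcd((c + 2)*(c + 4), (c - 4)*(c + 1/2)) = 1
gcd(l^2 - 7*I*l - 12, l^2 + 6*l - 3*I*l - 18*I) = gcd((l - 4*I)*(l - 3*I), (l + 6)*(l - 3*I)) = l - 3*I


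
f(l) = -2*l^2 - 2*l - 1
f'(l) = -4*l - 2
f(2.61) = -19.84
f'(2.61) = -12.44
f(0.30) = -1.78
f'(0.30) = -3.20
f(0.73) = -3.53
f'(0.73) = -4.92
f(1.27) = -6.77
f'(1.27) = -7.08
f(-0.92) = -0.85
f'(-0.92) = 1.68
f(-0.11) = -0.80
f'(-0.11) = -1.56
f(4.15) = -43.74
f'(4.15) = -18.60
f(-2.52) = -8.66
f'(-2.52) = 8.08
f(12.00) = -313.00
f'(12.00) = -50.00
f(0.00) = -1.00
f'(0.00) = -2.00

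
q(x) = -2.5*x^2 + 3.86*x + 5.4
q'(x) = 3.86 - 5.0*x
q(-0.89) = -0.02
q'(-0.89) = 8.31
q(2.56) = -1.10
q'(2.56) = -8.94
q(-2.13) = -14.16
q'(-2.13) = 14.51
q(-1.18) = -2.64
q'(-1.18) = 9.76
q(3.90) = -17.57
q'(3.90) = -15.64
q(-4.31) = -57.68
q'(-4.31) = 25.41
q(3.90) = -17.57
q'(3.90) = -15.64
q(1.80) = 4.25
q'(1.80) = -5.14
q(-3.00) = -28.68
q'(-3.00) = 18.86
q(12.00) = -308.28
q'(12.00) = -56.14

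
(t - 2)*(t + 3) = t^2 + t - 6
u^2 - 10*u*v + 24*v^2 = (u - 6*v)*(u - 4*v)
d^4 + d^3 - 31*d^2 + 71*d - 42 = (d - 3)*(d - 2)*(d - 1)*(d + 7)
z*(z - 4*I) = z^2 - 4*I*z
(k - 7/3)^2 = k^2 - 14*k/3 + 49/9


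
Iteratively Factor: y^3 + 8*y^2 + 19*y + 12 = (y + 1)*(y^2 + 7*y + 12) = (y + 1)*(y + 4)*(y + 3)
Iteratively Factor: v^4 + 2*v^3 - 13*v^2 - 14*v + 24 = (v + 4)*(v^3 - 2*v^2 - 5*v + 6) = (v - 1)*(v + 4)*(v^2 - v - 6) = (v - 3)*(v - 1)*(v + 4)*(v + 2)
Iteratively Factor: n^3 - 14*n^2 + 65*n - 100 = (n - 5)*(n^2 - 9*n + 20) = (n - 5)*(n - 4)*(n - 5)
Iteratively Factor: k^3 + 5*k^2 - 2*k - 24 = (k + 4)*(k^2 + k - 6) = (k - 2)*(k + 4)*(k + 3)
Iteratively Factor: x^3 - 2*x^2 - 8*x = (x)*(x^2 - 2*x - 8) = x*(x - 4)*(x + 2)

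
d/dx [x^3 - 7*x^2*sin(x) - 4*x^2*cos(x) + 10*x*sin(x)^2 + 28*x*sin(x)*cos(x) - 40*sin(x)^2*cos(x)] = 4*x^2*sin(x) - 7*x^2*cos(x) + 3*x^2 - 14*x*sin(x) + 10*x*sin(2*x) - 8*x*cos(x) + 28*x*cos(2*x) + 10*sin(x) + 14*sin(2*x) - 30*sin(3*x) - 5*cos(2*x) + 5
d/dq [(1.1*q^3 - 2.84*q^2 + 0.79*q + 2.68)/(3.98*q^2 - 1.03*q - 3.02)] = (4.378*q^4 - 2.266*q^3 - 10.185*q^2 - 4.1792*q + 0.3746)/(15.8404*q^4 - 8.1988*q^3 - 22.9783*q^2 + 6.2212*q + 9.1204)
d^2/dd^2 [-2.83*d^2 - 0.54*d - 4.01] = -5.66000000000000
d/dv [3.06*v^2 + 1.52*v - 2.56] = 6.12*v + 1.52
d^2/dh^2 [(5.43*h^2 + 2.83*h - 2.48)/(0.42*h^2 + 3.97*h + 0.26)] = (-8.88178419700125e-16*h^4 - 17.10954*h^3 - 6.18256800000003*h^2 - 26.665128*h - 82.740548)/(0.074088*h^6 + 2.100924*h^5 + 19.996326*h^4 + 65.171917*h^3 + 12.378678*h^2 + 0.805116*h + 0.017576)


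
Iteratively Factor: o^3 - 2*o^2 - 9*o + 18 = (o + 3)*(o^2 - 5*o + 6) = (o - 3)*(o + 3)*(o - 2)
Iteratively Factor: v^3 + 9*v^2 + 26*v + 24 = (v + 2)*(v^2 + 7*v + 12) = (v + 2)*(v + 4)*(v + 3)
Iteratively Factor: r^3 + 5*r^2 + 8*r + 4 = (r + 2)*(r^2 + 3*r + 2) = (r + 2)^2*(r + 1)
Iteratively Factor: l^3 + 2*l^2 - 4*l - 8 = (l - 2)*(l^2 + 4*l + 4) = (l - 2)*(l + 2)*(l + 2)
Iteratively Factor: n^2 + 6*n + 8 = (n + 2)*(n + 4)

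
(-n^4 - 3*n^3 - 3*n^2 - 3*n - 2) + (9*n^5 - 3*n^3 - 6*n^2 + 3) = 9*n^5 - n^4 - 6*n^3 - 9*n^2 - 3*n + 1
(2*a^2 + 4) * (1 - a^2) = -2*a^4 - 2*a^2 + 4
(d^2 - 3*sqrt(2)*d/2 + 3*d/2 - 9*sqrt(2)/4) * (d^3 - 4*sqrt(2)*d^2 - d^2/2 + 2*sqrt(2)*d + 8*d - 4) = d^5 - 11*sqrt(2)*d^4/2 + d^4 - 11*sqrt(2)*d^3/2 + 77*d^3/4 - 63*sqrt(2)*d^2/8 + 20*d^2 - 12*sqrt(2)*d - 15*d + 9*sqrt(2)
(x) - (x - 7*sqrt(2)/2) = 7*sqrt(2)/2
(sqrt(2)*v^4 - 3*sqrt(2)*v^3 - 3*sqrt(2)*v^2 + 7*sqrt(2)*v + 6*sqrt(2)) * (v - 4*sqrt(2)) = sqrt(2)*v^5 - 8*v^4 - 3*sqrt(2)*v^4 - 3*sqrt(2)*v^3 + 24*v^3 + 7*sqrt(2)*v^2 + 24*v^2 - 56*v + 6*sqrt(2)*v - 48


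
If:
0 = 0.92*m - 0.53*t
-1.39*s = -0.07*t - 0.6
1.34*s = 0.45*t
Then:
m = 0.87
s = 0.51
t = 1.51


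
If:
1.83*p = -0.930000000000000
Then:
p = -0.51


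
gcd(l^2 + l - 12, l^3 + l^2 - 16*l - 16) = l + 4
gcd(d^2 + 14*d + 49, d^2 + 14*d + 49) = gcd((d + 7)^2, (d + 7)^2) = d^2 + 14*d + 49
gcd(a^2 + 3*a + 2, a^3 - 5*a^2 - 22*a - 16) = a^2 + 3*a + 2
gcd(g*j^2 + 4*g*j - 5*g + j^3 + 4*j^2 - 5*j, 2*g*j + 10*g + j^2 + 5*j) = j + 5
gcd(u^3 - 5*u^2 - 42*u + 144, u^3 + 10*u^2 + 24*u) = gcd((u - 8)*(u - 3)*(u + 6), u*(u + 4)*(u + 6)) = u + 6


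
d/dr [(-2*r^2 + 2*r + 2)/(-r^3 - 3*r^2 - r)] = 2*(-r^4 + 2*r^3 + 7*r^2 + 6*r + 1)/(r^2*(r^4 + 6*r^3 + 11*r^2 + 6*r + 1))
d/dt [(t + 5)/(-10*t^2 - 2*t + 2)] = (-5*t^2 - t + (t + 5)*(10*t + 1) + 1)/(2*(5*t^2 + t - 1)^2)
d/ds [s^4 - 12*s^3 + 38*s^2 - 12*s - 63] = 4*s^3 - 36*s^2 + 76*s - 12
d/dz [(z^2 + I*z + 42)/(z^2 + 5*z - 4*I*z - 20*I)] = (z^2*(5 - 5*I) + z*(-84 - 40*I) - 190 + 168*I)/(z^4 + z^3*(10 - 8*I) + z^2*(9 - 80*I) + z*(-160 - 200*I) - 400)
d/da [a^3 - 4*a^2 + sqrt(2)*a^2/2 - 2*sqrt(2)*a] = 3*a^2 - 8*a + sqrt(2)*a - 2*sqrt(2)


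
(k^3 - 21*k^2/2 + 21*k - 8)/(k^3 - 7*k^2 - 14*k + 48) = (k - 1/2)/(k + 3)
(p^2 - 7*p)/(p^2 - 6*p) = (p - 7)/(p - 6)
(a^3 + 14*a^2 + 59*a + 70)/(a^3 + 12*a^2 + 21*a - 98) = (a^2 + 7*a + 10)/(a^2 + 5*a - 14)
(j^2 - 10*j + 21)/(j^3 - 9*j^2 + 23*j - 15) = (j - 7)/(j^2 - 6*j + 5)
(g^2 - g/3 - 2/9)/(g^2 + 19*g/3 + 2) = (g - 2/3)/(g + 6)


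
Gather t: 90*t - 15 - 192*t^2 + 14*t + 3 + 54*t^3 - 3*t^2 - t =54*t^3 - 195*t^2 + 103*t - 12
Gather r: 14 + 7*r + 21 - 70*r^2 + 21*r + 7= -70*r^2 + 28*r + 42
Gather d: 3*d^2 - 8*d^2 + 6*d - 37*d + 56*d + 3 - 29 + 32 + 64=-5*d^2 + 25*d + 70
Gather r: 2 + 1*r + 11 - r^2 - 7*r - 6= -r^2 - 6*r + 7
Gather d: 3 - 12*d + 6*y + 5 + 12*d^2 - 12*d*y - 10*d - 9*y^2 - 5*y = 12*d^2 + d*(-12*y - 22) - 9*y^2 + y + 8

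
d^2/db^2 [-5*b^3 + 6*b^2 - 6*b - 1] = 12 - 30*b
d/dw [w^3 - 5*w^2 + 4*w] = 3*w^2 - 10*w + 4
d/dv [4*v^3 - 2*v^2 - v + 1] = 12*v^2 - 4*v - 1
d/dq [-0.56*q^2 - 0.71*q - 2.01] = -1.12*q - 0.71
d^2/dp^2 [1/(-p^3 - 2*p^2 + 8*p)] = 2*(p*(3*p + 2)*(p^2 + 2*p - 8) - (3*p^2 + 4*p - 8)^2)/(p^3*(p^2 + 2*p - 8)^3)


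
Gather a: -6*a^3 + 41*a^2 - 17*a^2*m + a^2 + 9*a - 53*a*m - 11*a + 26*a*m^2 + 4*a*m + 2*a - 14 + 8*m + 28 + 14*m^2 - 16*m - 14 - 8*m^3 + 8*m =-6*a^3 + a^2*(42 - 17*m) + a*(26*m^2 - 49*m) - 8*m^3 + 14*m^2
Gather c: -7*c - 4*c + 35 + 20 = 55 - 11*c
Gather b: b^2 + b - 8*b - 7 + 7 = b^2 - 7*b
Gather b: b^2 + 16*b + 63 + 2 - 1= b^2 + 16*b + 64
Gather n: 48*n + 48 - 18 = 48*n + 30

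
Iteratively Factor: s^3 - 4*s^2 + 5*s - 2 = (s - 2)*(s^2 - 2*s + 1) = (s - 2)*(s - 1)*(s - 1)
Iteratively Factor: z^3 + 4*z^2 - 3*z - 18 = (z + 3)*(z^2 + z - 6) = (z + 3)^2*(z - 2)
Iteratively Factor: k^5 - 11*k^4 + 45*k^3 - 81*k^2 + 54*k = (k)*(k^4 - 11*k^3 + 45*k^2 - 81*k + 54) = k*(k - 3)*(k^3 - 8*k^2 + 21*k - 18) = k*(k - 3)^2*(k^2 - 5*k + 6) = k*(k - 3)^3*(k - 2)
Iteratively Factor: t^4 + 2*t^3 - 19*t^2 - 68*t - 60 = (t + 2)*(t^3 - 19*t - 30) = (t + 2)^2*(t^2 - 2*t - 15) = (t - 5)*(t + 2)^2*(t + 3)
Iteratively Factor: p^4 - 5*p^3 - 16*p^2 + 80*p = (p)*(p^3 - 5*p^2 - 16*p + 80) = p*(p - 5)*(p^2 - 16) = p*(p - 5)*(p - 4)*(p + 4)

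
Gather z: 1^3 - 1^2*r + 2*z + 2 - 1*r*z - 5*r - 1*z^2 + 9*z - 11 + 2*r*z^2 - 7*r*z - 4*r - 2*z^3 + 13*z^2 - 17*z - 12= -10*r - 2*z^3 + z^2*(2*r + 12) + z*(-8*r - 6) - 20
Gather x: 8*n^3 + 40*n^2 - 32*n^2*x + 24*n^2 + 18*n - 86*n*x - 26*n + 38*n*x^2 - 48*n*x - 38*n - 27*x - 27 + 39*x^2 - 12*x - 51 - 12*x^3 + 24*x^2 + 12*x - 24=8*n^3 + 64*n^2 - 46*n - 12*x^3 + x^2*(38*n + 63) + x*(-32*n^2 - 134*n - 27) - 102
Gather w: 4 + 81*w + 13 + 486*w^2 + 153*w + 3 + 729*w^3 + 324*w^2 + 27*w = 729*w^3 + 810*w^2 + 261*w + 20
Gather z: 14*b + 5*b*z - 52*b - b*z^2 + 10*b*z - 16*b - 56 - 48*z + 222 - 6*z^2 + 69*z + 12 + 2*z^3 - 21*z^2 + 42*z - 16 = -54*b + 2*z^3 + z^2*(-b - 27) + z*(15*b + 63) + 162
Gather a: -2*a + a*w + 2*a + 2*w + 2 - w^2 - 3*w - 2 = a*w - w^2 - w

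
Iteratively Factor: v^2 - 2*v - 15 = (v + 3)*(v - 5)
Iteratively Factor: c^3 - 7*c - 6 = (c - 3)*(c^2 + 3*c + 2) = (c - 3)*(c + 2)*(c + 1)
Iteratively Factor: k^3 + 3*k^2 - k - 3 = (k + 1)*(k^2 + 2*k - 3) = (k - 1)*(k + 1)*(k + 3)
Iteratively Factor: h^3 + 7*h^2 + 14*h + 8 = (h + 4)*(h^2 + 3*h + 2) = (h + 1)*(h + 4)*(h + 2)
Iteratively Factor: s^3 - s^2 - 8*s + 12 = (s + 3)*(s^2 - 4*s + 4) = (s - 2)*(s + 3)*(s - 2)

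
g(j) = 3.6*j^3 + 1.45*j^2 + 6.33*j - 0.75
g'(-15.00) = 2392.83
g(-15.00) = -11919.45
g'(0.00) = 6.33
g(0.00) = -0.75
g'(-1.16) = 17.50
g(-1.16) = -11.76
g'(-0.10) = 6.15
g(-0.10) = -1.37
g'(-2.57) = 70.21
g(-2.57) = -68.55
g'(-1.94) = 41.35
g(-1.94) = -33.86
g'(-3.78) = 149.68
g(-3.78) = -198.40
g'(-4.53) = 214.82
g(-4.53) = -334.32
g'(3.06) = 116.33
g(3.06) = 135.35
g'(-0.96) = 13.50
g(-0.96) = -8.68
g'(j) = 10.8*j^2 + 2.9*j + 6.33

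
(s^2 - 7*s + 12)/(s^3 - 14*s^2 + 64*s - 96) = (s - 3)/(s^2 - 10*s + 24)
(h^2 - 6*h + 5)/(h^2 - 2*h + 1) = (h - 5)/(h - 1)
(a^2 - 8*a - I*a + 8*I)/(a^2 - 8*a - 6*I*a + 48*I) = (a - I)/(a - 6*I)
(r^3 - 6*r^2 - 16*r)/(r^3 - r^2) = (r^2 - 6*r - 16)/(r*(r - 1))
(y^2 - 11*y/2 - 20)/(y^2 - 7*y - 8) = (y + 5/2)/(y + 1)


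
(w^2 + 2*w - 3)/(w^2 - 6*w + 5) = (w + 3)/(w - 5)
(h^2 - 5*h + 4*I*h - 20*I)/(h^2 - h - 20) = (h + 4*I)/(h + 4)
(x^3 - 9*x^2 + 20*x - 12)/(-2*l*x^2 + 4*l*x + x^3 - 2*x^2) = (x^2 - 7*x + 6)/(x*(-2*l + x))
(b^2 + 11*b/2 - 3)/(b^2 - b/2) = (b + 6)/b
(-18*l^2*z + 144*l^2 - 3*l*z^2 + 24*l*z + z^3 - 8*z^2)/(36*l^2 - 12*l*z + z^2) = (3*l*z - 24*l + z^2 - 8*z)/(-6*l + z)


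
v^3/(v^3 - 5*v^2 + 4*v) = v^2/(v^2 - 5*v + 4)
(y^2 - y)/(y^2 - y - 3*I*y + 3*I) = y/(y - 3*I)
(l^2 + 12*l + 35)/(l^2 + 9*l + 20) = (l + 7)/(l + 4)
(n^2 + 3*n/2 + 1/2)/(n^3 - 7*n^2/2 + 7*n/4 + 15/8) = 4*(n + 1)/(4*n^2 - 16*n + 15)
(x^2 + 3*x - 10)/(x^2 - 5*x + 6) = (x + 5)/(x - 3)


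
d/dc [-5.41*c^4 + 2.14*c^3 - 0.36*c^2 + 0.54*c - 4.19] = -21.64*c^3 + 6.42*c^2 - 0.72*c + 0.54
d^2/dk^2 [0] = 0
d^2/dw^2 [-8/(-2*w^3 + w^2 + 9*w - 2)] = 16*((1 - 6*w)*(2*w^3 - w^2 - 9*w + 2) + (-6*w^2 + 2*w + 9)^2)/(2*w^3 - w^2 - 9*w + 2)^3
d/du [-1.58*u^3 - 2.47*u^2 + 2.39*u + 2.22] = -4.74*u^2 - 4.94*u + 2.39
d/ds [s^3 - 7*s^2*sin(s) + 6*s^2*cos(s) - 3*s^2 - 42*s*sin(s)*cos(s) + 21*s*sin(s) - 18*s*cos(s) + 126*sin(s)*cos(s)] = -6*s^2*sin(s) - 7*s^2*cos(s) + 3*s^2 + 4*s*sin(s) + 33*s*cos(s) - 42*s*cos(2*s) - 6*s + 21*sin(s) - 21*sin(2*s) - 18*cos(s) + 126*cos(2*s)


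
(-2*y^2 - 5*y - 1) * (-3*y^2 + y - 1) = 6*y^4 + 13*y^3 + 4*y + 1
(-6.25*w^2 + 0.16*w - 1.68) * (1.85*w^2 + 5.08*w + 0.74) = -11.5625*w^4 - 31.454*w^3 - 6.9202*w^2 - 8.416*w - 1.2432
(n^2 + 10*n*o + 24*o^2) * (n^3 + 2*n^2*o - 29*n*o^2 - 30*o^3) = n^5 + 12*n^4*o + 15*n^3*o^2 - 272*n^2*o^3 - 996*n*o^4 - 720*o^5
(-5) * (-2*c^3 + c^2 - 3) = 10*c^3 - 5*c^2 + 15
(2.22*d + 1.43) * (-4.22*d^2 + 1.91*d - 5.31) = -9.3684*d^3 - 1.7944*d^2 - 9.0569*d - 7.5933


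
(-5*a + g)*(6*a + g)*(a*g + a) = -30*a^3*g - 30*a^3 + a^2*g^2 + a^2*g + a*g^3 + a*g^2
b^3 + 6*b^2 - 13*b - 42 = (b - 3)*(b + 2)*(b + 7)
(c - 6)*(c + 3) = c^2 - 3*c - 18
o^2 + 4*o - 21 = (o - 3)*(o + 7)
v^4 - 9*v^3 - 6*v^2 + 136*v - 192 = (v - 8)*(v - 3)*(v - 2)*(v + 4)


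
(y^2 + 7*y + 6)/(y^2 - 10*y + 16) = (y^2 + 7*y + 6)/(y^2 - 10*y + 16)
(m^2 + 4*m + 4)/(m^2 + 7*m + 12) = (m^2 + 4*m + 4)/(m^2 + 7*m + 12)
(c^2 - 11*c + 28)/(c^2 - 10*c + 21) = (c - 4)/(c - 3)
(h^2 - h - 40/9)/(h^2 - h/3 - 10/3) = (h - 8/3)/(h - 2)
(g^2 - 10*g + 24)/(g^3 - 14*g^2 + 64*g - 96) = 1/(g - 4)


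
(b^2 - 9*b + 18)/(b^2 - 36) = (b - 3)/(b + 6)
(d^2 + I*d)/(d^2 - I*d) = (d + I)/(d - I)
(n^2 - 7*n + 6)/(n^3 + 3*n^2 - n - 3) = (n - 6)/(n^2 + 4*n + 3)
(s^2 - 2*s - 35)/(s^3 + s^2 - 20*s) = (s - 7)/(s*(s - 4))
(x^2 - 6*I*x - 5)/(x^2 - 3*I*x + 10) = (x - I)/(x + 2*I)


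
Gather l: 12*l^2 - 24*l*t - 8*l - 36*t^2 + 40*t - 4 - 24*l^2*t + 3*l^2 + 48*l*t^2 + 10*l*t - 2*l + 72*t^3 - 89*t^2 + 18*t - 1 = l^2*(15 - 24*t) + l*(48*t^2 - 14*t - 10) + 72*t^3 - 125*t^2 + 58*t - 5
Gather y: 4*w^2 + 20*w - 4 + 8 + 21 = 4*w^2 + 20*w + 25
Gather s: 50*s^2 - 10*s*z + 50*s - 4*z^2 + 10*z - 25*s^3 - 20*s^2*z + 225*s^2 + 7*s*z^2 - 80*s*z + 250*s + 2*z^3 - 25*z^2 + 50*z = -25*s^3 + s^2*(275 - 20*z) + s*(7*z^2 - 90*z + 300) + 2*z^3 - 29*z^2 + 60*z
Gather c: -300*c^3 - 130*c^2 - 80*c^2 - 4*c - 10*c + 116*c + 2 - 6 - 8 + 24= -300*c^3 - 210*c^2 + 102*c + 12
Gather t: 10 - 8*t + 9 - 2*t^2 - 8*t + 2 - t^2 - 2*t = -3*t^2 - 18*t + 21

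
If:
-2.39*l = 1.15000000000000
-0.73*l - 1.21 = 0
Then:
No Solution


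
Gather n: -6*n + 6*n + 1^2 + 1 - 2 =0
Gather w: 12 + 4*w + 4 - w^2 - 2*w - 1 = -w^2 + 2*w + 15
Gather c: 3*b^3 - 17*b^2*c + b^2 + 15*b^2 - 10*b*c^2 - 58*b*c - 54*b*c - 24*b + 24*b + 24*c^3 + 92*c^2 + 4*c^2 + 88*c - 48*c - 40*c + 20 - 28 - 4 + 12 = 3*b^3 + 16*b^2 + 24*c^3 + c^2*(96 - 10*b) + c*(-17*b^2 - 112*b)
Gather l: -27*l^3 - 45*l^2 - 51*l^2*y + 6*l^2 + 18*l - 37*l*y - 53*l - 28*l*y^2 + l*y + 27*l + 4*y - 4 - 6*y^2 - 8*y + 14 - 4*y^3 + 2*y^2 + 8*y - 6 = -27*l^3 + l^2*(-51*y - 39) + l*(-28*y^2 - 36*y - 8) - 4*y^3 - 4*y^2 + 4*y + 4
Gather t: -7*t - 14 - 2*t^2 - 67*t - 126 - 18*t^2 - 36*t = -20*t^2 - 110*t - 140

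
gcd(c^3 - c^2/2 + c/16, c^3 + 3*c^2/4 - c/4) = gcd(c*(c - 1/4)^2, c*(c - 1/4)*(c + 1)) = c^2 - c/4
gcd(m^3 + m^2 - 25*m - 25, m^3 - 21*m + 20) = m + 5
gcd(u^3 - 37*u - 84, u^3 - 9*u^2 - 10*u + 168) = u^2 - 3*u - 28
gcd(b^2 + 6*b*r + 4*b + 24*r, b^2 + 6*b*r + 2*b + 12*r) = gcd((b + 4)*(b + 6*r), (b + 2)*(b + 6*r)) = b + 6*r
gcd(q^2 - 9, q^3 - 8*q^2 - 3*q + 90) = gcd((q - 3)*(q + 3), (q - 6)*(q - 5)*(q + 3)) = q + 3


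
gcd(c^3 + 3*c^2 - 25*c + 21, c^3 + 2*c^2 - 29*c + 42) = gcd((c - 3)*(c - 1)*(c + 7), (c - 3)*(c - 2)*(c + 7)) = c^2 + 4*c - 21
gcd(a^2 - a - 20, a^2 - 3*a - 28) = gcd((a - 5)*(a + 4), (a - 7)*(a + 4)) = a + 4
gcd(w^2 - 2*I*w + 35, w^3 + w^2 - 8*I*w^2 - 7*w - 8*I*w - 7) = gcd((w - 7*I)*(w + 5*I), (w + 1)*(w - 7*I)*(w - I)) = w - 7*I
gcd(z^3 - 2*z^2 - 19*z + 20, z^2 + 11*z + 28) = z + 4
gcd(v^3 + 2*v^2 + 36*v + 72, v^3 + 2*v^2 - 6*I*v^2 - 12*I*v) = v^2 + v*(2 - 6*I) - 12*I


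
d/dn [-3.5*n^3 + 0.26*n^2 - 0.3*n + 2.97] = -10.5*n^2 + 0.52*n - 0.3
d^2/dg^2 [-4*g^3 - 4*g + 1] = -24*g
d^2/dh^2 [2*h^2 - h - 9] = 4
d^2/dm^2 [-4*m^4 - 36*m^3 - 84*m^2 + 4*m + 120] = -48*m^2 - 216*m - 168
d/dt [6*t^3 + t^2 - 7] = 2*t*(9*t + 1)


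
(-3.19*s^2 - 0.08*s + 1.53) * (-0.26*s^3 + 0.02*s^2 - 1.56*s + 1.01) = 0.8294*s^5 - 0.043*s^4 + 4.577*s^3 - 3.0665*s^2 - 2.4676*s + 1.5453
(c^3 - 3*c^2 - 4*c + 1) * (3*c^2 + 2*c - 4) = 3*c^5 - 7*c^4 - 22*c^3 + 7*c^2 + 18*c - 4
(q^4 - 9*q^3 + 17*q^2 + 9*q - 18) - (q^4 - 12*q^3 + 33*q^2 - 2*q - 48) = 3*q^3 - 16*q^2 + 11*q + 30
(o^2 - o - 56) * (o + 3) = o^3 + 2*o^2 - 59*o - 168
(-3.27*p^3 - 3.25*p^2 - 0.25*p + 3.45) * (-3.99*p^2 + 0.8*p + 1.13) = 13.0473*p^5 + 10.3515*p^4 - 5.2976*p^3 - 17.638*p^2 + 2.4775*p + 3.8985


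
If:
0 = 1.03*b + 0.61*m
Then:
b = -0.592233009708738*m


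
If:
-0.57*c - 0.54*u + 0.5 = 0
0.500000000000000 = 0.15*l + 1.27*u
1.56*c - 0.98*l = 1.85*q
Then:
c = 0.87719298245614 - 0.947368421052632*u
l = 3.33333333333333 - 8.46666666666667*u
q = 3.68618302513039*u - 1.02607871028924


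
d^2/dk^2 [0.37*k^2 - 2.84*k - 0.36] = 0.740000000000000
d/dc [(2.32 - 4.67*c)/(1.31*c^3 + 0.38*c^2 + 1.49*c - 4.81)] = (12.2354*c^3 - 7.343*c^2 - 1.7632*c + 19.0059)/(1.7161*c^6 + 0.9956*c^5 + 4.0482*c^4 - 11.4698*c^3 - 1.4355*c^2 - 14.3338*c + 23.1361)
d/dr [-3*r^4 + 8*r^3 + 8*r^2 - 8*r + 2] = -12*r^3 + 24*r^2 + 16*r - 8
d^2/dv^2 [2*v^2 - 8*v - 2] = 4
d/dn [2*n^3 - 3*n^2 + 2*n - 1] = 6*n^2 - 6*n + 2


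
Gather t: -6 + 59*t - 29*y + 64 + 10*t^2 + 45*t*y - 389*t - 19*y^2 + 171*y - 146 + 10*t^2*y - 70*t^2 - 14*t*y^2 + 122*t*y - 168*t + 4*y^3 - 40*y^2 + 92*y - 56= t^2*(10*y - 60) + t*(-14*y^2 + 167*y - 498) + 4*y^3 - 59*y^2 + 234*y - 144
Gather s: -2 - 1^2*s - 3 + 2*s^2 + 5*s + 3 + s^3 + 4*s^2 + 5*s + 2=s^3 + 6*s^2 + 9*s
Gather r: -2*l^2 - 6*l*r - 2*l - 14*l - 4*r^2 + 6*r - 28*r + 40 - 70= -2*l^2 - 16*l - 4*r^2 + r*(-6*l - 22) - 30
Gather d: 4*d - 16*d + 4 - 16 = -12*d - 12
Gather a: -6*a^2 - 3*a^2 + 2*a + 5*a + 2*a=-9*a^2 + 9*a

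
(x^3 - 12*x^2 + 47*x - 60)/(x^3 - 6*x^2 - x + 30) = (x - 4)/(x + 2)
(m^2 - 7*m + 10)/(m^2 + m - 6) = (m - 5)/(m + 3)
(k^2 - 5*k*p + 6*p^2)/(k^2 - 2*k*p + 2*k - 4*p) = (k - 3*p)/(k + 2)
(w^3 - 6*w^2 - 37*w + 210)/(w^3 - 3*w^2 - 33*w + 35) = (w^2 + w - 30)/(w^2 + 4*w - 5)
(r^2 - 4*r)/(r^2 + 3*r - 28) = r/(r + 7)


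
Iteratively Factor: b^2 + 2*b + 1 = (b + 1)*(b + 1)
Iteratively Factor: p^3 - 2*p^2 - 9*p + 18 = (p + 3)*(p^2 - 5*p + 6) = (p - 2)*(p + 3)*(p - 3)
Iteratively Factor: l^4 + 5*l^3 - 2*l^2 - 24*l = (l - 2)*(l^3 + 7*l^2 + 12*l) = (l - 2)*(l + 4)*(l^2 + 3*l) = l*(l - 2)*(l + 4)*(l + 3)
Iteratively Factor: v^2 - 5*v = (v - 5)*(v)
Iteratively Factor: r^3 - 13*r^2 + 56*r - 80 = (r - 5)*(r^2 - 8*r + 16) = (r - 5)*(r - 4)*(r - 4)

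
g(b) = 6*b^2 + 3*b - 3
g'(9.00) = 111.00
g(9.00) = 510.00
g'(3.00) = 39.00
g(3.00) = 60.00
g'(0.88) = 13.56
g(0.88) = 4.29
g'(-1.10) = -10.20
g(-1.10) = 0.96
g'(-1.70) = -17.40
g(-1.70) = 9.24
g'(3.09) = 40.08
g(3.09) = 63.56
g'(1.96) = 26.52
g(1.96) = 25.93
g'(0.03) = 3.36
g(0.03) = -2.90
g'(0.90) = 13.80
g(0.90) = 4.56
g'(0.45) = 8.40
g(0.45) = -0.44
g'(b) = 12*b + 3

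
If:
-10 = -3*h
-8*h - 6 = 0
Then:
No Solution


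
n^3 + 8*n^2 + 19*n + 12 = (n + 1)*(n + 3)*(n + 4)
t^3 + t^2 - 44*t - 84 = (t - 7)*(t + 2)*(t + 6)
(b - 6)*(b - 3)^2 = b^3 - 12*b^2 + 45*b - 54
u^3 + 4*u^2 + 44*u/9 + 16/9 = (u + 2/3)*(u + 4/3)*(u + 2)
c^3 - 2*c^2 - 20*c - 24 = (c - 6)*(c + 2)^2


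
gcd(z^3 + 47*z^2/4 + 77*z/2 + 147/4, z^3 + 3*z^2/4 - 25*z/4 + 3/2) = z + 3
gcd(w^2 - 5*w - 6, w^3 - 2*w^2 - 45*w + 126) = w - 6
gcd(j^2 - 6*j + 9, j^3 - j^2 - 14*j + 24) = j - 3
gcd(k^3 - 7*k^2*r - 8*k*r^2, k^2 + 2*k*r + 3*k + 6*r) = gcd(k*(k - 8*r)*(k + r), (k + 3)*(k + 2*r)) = 1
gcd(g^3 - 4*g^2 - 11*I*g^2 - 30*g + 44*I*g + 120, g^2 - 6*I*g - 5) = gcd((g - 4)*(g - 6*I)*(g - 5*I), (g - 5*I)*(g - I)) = g - 5*I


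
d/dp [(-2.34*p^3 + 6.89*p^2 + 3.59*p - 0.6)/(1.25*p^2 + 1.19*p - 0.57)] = (-2.925*p^4 - 5.5692*p^3 + 7.713*p^2 - 6.3546*p - 1.3323)/(1.5625*p^4 + 2.975*p^3 - 0.00889999999999991*p^2 - 1.3566*p + 0.3249)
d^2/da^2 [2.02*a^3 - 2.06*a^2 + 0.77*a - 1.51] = 12.12*a - 4.12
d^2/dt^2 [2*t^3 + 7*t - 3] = 12*t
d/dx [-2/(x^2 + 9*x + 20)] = 2*(2*x + 9)/(x^2 + 9*x + 20)^2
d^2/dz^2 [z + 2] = 0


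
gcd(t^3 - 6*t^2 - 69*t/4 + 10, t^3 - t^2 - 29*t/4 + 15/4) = t^2 + 2*t - 5/4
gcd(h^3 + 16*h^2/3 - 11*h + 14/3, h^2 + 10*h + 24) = 1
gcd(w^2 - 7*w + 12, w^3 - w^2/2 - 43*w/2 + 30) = w - 4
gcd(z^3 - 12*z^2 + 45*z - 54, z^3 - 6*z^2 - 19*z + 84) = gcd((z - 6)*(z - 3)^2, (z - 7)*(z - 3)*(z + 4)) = z - 3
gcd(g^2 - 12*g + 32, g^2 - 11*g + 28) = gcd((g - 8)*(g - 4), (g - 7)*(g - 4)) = g - 4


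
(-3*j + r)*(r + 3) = -3*j*r - 9*j + r^2 + 3*r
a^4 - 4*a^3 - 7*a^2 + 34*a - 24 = (a - 4)*(a - 2)*(a - 1)*(a + 3)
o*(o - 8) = o^2 - 8*o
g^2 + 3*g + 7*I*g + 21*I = (g + 3)*(g + 7*I)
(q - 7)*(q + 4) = q^2 - 3*q - 28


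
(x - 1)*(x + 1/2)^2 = x^3 - 3*x/4 - 1/4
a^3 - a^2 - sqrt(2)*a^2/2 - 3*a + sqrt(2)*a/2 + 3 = (a - 1)*(a - 3*sqrt(2)/2)*(a + sqrt(2))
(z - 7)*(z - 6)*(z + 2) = z^3 - 11*z^2 + 16*z + 84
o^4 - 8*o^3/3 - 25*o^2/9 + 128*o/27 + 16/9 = (o - 3)*(o - 4/3)*(o + 1/3)*(o + 4/3)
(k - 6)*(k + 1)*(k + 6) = k^3 + k^2 - 36*k - 36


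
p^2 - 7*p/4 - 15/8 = (p - 5/2)*(p + 3/4)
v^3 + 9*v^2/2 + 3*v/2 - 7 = (v - 1)*(v + 2)*(v + 7/2)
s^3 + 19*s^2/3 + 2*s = s*(s + 1/3)*(s + 6)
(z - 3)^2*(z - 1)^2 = z^4 - 8*z^3 + 22*z^2 - 24*z + 9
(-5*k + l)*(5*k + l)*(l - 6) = -25*k^2*l + 150*k^2 + l^3 - 6*l^2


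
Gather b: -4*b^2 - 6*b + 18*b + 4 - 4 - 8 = -4*b^2 + 12*b - 8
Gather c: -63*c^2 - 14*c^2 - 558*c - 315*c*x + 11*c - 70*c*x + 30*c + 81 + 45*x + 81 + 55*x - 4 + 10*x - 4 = -77*c^2 + c*(-385*x - 517) + 110*x + 154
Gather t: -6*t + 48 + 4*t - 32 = 16 - 2*t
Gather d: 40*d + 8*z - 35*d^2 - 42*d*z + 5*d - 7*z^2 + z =-35*d^2 + d*(45 - 42*z) - 7*z^2 + 9*z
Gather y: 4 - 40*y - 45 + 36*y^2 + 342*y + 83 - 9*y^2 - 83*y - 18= 27*y^2 + 219*y + 24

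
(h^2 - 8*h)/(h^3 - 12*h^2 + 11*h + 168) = h/(h^2 - 4*h - 21)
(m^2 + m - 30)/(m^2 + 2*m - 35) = (m + 6)/(m + 7)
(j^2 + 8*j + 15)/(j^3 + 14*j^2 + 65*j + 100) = (j + 3)/(j^2 + 9*j + 20)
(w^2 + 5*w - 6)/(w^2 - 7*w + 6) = (w + 6)/(w - 6)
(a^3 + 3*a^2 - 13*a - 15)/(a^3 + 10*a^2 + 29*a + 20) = (a - 3)/(a + 4)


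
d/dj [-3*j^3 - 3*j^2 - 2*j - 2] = -9*j^2 - 6*j - 2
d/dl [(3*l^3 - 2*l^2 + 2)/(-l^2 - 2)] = 3*l*(-l^3 - 6*l + 4)/(l^4 + 4*l^2 + 4)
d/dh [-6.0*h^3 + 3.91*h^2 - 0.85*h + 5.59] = -18.0*h^2 + 7.82*h - 0.85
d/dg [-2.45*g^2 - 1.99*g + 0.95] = -4.9*g - 1.99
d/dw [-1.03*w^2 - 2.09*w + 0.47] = -2.06*w - 2.09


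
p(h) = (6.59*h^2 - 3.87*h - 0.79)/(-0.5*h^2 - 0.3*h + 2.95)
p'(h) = (1.0*h + 0.3)*(6.59*h^2 - 3.87*h - 0.79)/(-0.5*h^2 - 0.3*h + 2.95)^2 + (13.18*h - 3.87)/(-0.5*h^2 - 0.3*h + 2.95)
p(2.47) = -35.48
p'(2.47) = 82.71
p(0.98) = 0.80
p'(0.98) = 4.63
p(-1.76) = 13.70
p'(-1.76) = -24.40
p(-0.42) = 0.67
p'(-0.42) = -3.17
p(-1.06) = 3.96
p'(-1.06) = -7.70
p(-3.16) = -70.56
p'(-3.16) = -142.74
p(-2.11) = 27.06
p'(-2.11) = -59.44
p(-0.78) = 2.17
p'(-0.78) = -5.27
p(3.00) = -19.15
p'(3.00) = 11.23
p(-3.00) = -107.89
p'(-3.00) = -381.38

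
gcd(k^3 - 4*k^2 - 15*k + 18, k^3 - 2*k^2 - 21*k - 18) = k^2 - 3*k - 18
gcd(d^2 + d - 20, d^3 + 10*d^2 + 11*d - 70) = d + 5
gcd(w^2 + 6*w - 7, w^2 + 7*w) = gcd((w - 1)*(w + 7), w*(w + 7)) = w + 7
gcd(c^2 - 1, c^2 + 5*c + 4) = c + 1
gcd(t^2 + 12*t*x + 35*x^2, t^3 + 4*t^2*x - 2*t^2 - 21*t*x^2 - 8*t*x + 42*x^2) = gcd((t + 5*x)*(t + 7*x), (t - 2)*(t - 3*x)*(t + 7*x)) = t + 7*x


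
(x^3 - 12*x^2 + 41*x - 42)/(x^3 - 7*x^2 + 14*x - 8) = (x^2 - 10*x + 21)/(x^2 - 5*x + 4)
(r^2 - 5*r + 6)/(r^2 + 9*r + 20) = (r^2 - 5*r + 6)/(r^2 + 9*r + 20)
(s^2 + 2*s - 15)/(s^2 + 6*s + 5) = (s - 3)/(s + 1)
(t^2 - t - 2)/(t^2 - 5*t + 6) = (t + 1)/(t - 3)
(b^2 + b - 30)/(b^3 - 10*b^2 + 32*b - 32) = (b^2 + b - 30)/(b^3 - 10*b^2 + 32*b - 32)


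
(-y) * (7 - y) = y^2 - 7*y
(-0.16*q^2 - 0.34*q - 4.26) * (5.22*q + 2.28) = -0.8352*q^3 - 2.1396*q^2 - 23.0124*q - 9.7128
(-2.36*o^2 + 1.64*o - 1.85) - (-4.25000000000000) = -2.36*o^2 + 1.64*o + 2.4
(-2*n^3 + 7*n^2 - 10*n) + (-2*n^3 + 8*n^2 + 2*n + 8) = -4*n^3 + 15*n^2 - 8*n + 8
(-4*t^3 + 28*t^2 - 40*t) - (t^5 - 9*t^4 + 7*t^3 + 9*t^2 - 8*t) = -t^5 + 9*t^4 - 11*t^3 + 19*t^2 - 32*t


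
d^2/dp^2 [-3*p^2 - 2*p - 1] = -6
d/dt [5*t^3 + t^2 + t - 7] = 15*t^2 + 2*t + 1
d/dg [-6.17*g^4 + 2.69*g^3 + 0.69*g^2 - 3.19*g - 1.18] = -24.68*g^3 + 8.07*g^2 + 1.38*g - 3.19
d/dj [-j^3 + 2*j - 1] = 2 - 3*j^2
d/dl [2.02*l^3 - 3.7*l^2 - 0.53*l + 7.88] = 6.06*l^2 - 7.4*l - 0.53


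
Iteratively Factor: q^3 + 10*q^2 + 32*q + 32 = (q + 2)*(q^2 + 8*q + 16) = (q + 2)*(q + 4)*(q + 4)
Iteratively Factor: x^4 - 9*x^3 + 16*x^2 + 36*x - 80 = (x - 4)*(x^3 - 5*x^2 - 4*x + 20) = (x - 4)*(x + 2)*(x^2 - 7*x + 10) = (x - 5)*(x - 4)*(x + 2)*(x - 2)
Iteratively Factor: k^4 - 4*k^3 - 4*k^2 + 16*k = (k + 2)*(k^3 - 6*k^2 + 8*k) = (k - 4)*(k + 2)*(k^2 - 2*k) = k*(k - 4)*(k + 2)*(k - 2)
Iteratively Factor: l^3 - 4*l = (l)*(l^2 - 4) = l*(l - 2)*(l + 2)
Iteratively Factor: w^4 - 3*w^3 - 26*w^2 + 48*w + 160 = (w + 4)*(w^3 - 7*w^2 + 2*w + 40) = (w + 2)*(w + 4)*(w^2 - 9*w + 20) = (w - 4)*(w + 2)*(w + 4)*(w - 5)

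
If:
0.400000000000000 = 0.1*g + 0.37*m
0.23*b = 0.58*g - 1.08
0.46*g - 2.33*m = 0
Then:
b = 1.13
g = 2.31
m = 0.46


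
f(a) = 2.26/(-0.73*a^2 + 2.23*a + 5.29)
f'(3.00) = 0.17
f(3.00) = 0.42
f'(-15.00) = -0.00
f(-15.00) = -0.01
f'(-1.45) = -36.10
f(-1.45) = 4.33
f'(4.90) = 6.48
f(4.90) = -1.72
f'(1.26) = -0.02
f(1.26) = 0.33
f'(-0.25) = -0.27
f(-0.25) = 0.48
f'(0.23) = -0.13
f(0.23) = 0.39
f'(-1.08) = -2.09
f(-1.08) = 1.11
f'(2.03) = 0.04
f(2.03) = 0.33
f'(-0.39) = -0.34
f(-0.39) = 0.52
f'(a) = 2.26*(1.46*a - 2.23)/(-0.73*a^2 + 2.23*a + 5.29)^2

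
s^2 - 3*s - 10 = (s - 5)*(s + 2)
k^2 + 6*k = k*(k + 6)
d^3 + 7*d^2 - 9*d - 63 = (d - 3)*(d + 3)*(d + 7)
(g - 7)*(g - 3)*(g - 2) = g^3 - 12*g^2 + 41*g - 42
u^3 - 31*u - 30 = (u - 6)*(u + 1)*(u + 5)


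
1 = 1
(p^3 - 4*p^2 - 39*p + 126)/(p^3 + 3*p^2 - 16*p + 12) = (p^2 - 10*p + 21)/(p^2 - 3*p + 2)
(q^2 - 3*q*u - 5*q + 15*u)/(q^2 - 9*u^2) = (q - 5)/(q + 3*u)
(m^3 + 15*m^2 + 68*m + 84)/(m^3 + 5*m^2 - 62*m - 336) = (m + 2)/(m - 8)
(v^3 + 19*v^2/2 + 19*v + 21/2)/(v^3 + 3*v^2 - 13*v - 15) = (2*v^2 + 17*v + 21)/(2*(v^2 + 2*v - 15))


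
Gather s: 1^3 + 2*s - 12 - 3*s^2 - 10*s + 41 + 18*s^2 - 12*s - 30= 15*s^2 - 20*s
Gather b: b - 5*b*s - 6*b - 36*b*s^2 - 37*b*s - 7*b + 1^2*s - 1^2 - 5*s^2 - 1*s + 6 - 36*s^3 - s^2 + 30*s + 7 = b*(-36*s^2 - 42*s - 12) - 36*s^3 - 6*s^2 + 30*s + 12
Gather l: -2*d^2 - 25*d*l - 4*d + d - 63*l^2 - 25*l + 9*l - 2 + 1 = -2*d^2 - 3*d - 63*l^2 + l*(-25*d - 16) - 1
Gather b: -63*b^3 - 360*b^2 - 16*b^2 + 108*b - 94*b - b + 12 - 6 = -63*b^3 - 376*b^2 + 13*b + 6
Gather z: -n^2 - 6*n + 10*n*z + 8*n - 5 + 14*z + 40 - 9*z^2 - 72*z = -n^2 + 2*n - 9*z^2 + z*(10*n - 58) + 35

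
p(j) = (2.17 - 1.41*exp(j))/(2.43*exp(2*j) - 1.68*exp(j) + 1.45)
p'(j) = (2.17 - 1.41*exp(j))*(-4.86*exp(2*j) + 1.68*exp(j))/(2.43*exp(2*j) - 1.68*exp(j) + 1.45)^2 - 1.41*exp(j)/(2.43*exp(2*j) - 1.68*exp(j) + 1.45) = (3.4263*exp(2*j) - 10.5462*exp(j) + 1.6011)*exp(j)/(5.9049*exp(4*j) - 8.1648*exp(3*j) + 9.8694*exp(2*j) - 4.872*exp(j) + 2.1025)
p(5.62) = -0.00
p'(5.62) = 0.00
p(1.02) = -0.11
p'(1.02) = -0.01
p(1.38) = -0.10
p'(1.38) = 0.05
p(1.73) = -0.08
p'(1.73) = 0.06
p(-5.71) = 1.50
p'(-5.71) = 0.00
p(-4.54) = 1.50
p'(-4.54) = 0.01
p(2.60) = -0.04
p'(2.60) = 0.04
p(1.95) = -0.07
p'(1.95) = 0.06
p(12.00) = 0.00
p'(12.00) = 0.00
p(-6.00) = 1.50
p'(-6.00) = 0.00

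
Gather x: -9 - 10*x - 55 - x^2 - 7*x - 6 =-x^2 - 17*x - 70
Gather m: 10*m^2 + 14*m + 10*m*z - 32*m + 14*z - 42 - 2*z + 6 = 10*m^2 + m*(10*z - 18) + 12*z - 36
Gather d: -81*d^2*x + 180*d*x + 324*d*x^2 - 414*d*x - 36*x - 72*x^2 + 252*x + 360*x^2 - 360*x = -81*d^2*x + d*(324*x^2 - 234*x) + 288*x^2 - 144*x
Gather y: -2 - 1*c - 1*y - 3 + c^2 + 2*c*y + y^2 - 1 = c^2 - c + y^2 + y*(2*c - 1) - 6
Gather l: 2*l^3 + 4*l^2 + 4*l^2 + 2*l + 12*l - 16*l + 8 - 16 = 2*l^3 + 8*l^2 - 2*l - 8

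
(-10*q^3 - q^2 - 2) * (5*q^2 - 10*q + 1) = -50*q^5 + 95*q^4 - 11*q^2 + 20*q - 2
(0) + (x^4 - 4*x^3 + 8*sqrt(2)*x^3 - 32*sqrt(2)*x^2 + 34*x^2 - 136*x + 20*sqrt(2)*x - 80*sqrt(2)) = x^4 - 4*x^3 + 8*sqrt(2)*x^3 - 32*sqrt(2)*x^2 + 34*x^2 - 136*x + 20*sqrt(2)*x - 80*sqrt(2)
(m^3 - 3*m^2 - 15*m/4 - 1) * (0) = 0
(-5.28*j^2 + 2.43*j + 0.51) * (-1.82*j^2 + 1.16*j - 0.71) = 9.6096*j^4 - 10.5474*j^3 + 5.6394*j^2 - 1.1337*j - 0.3621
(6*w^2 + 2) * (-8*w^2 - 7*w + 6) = -48*w^4 - 42*w^3 + 20*w^2 - 14*w + 12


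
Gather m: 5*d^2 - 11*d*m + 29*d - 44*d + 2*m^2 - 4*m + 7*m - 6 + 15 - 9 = 5*d^2 - 15*d + 2*m^2 + m*(3 - 11*d)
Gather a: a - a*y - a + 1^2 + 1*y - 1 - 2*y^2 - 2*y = -a*y - 2*y^2 - y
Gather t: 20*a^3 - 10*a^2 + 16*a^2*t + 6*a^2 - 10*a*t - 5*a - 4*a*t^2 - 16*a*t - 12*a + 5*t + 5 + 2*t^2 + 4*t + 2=20*a^3 - 4*a^2 - 17*a + t^2*(2 - 4*a) + t*(16*a^2 - 26*a + 9) + 7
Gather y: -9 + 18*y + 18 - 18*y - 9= 0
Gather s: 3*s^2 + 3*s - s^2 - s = 2*s^2 + 2*s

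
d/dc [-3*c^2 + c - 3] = 1 - 6*c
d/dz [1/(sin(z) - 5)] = -cos(z)/(sin(z) - 5)^2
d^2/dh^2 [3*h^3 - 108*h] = 18*h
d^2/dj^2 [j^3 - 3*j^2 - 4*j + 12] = 6*j - 6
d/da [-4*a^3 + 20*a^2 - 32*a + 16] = -12*a^2 + 40*a - 32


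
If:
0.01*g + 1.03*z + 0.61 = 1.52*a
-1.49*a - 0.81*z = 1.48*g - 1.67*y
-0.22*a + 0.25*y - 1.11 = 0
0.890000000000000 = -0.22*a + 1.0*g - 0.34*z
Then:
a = 3.03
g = 2.86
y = 7.10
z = 3.85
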